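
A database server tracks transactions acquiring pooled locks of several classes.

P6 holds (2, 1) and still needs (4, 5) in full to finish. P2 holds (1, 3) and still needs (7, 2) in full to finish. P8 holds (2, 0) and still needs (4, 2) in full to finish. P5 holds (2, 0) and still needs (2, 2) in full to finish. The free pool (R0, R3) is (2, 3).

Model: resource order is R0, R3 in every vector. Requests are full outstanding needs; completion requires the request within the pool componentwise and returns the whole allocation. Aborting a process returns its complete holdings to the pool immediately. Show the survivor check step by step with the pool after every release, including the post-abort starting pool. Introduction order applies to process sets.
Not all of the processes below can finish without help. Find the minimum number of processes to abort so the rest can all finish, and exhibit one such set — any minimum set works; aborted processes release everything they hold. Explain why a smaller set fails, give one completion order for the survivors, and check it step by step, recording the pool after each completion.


Abort P6.
Key observation: P2 had no path to completion before; after the abort of P6 ((2, 1) returned), step 3 is where it fits.
No smaller set exists: with zero aborts the deadlock remains.
Survivors finish in the order: P8, P5, P2. Step-by-step check (pool after the aborts first):
  pool = (4, 4)
  P8 needs (4, 2) <= (4, 4) -> finishes; pool += (2, 0) = (6, 4)
  P5 needs (2, 2) <= (6, 4) -> finishes; pool += (2, 0) = (8, 4)
  P2 needs (7, 2) <= (8, 4) -> finishes; pool += (1, 3) = (9, 7)


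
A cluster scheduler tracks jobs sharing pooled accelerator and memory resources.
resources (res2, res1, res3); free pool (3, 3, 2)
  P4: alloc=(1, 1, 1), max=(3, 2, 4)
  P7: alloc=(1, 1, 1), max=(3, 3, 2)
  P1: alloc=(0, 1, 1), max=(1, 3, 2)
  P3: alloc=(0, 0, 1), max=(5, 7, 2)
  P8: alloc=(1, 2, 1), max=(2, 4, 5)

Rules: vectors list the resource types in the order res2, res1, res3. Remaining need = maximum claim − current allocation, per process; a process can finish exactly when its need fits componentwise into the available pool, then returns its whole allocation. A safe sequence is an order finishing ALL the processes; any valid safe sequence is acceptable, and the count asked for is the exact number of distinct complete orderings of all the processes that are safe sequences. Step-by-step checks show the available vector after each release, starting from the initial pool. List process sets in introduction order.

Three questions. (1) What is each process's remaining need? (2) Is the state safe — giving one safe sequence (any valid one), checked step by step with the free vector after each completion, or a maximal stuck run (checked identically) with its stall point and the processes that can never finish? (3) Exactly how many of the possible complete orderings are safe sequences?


(1) Need matrix, components ordered res2, res1, res3:
  P4: (2, 1, 3)
  P7: (2, 2, 1)
  P1: (1, 2, 1)
  P3: (5, 7, 1)
  P8: (1, 2, 4)
(2) SAFE. One safe sequence: P1, P7, P4, P8, P3.
Key observation: every step clears its requested resources with room to spare; the minimum clearance is 1, first at P1 — (1, 2, 1) vs (3, 3, 2) free.
Verifying each step:
  pool = (3, 3, 2)
  P1: need (1, 2, 1) fits (3, 3, 2); releases (0, 1, 1), pool now (3, 4, 3)
  P7: need (2, 2, 1) fits (3, 4, 3); releases (1, 1, 1), pool now (4, 5, 4)
  P4: need (2, 1, 3) fits (4, 5, 4); releases (1, 1, 1), pool now (5, 6, 5)
  P8: need (1, 2, 4) fits (5, 6, 5); releases (1, 2, 1), pool now (6, 8, 6)
  P3: need (5, 7, 1) fits (6, 8, 6); releases (0, 0, 1), pool now (6, 8, 7)
(3) Exactly 12 of the possible complete orderings are safe sequences.


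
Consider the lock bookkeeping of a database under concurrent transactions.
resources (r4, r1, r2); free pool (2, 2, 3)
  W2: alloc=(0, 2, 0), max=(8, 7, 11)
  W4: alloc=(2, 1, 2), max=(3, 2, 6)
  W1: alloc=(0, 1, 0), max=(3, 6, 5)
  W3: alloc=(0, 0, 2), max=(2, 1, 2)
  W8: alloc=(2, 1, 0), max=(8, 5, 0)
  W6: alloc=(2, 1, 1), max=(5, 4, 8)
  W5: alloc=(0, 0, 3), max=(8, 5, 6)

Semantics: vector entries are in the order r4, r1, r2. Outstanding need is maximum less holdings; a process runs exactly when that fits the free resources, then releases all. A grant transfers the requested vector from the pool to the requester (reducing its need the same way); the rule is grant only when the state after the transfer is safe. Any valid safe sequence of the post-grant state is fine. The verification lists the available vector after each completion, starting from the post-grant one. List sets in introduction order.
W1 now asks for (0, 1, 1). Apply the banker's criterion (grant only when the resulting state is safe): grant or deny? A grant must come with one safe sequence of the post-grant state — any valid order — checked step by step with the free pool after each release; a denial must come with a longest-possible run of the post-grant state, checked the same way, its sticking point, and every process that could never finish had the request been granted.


DENY: after the grant no complete ordering would exist.
Key observation: r1 is the bottleneck — with W3, W4 done the pool holds (4, 2, 6), short of every remaining need.
After a pretend grant, a maximal execution: W3, W4 — then nothing else fits. Walking it through:
  pool = (2, 1, 2)
  W3 needs (2, 1, 0) <= (2, 1, 2) -> finishes; pool += (0, 0, 2) = (2, 1, 4)
  W4 needs (1, 1, 4) <= (2, 1, 4) -> finishes; pool += (2, 1, 2) = (4, 2, 6)
  blocked: W2 wants (8, 5, 11), pool (4, 2, 6) — not enough r4, r1 and r2
  blocked: W1 wants (3, 4, 4), pool (4, 2, 6) — not enough r1
  blocked: W8 wants (6, 4, 0), pool (4, 2, 6) — not enough r4 and r1
  blocked: W6 wants (3, 3, 7), pool (4, 2, 6) — not enough r1 and r2
  blocked: W5 wants (8, 5, 3), pool (4, 2, 6) — not enough r4 and r1
Post-grant, the permanently blocked set is W2, W1, W8, W6 and W5.


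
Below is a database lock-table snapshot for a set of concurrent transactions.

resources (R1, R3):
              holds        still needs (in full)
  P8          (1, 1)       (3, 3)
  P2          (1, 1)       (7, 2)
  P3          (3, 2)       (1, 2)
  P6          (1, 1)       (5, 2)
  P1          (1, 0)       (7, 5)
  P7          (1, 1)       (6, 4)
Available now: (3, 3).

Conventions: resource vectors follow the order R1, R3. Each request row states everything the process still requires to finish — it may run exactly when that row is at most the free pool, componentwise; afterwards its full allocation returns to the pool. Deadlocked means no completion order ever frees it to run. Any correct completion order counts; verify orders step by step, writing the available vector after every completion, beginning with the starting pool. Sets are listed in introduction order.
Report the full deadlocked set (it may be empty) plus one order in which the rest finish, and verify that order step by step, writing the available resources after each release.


The deadlocked set is empty.
Key observation: there is always a runnable process — P3 first — so the state unwinds completely.
The rest can finish in the order P3, P6, P7, P2, P1, P8. Verifying each step:
  pool = (3, 3)
  run P3 (needs (1, 2), free (3, 3)); after release of (3, 2) the pool is (6, 5)
  run P6 (needs (5, 2), free (6, 5)); after release of (1, 1) the pool is (7, 6)
  run P7 (needs (6, 4), free (7, 6)); after release of (1, 1) the pool is (8, 7)
  run P2 (needs (7, 2), free (8, 7)); after release of (1, 1) the pool is (9, 8)
  run P1 (needs (7, 5), free (9, 8)); after release of (1, 0) the pool is (10, 8)
  run P8 (needs (3, 3), free (10, 8)); after release of (1, 1) the pool is (11, 9)


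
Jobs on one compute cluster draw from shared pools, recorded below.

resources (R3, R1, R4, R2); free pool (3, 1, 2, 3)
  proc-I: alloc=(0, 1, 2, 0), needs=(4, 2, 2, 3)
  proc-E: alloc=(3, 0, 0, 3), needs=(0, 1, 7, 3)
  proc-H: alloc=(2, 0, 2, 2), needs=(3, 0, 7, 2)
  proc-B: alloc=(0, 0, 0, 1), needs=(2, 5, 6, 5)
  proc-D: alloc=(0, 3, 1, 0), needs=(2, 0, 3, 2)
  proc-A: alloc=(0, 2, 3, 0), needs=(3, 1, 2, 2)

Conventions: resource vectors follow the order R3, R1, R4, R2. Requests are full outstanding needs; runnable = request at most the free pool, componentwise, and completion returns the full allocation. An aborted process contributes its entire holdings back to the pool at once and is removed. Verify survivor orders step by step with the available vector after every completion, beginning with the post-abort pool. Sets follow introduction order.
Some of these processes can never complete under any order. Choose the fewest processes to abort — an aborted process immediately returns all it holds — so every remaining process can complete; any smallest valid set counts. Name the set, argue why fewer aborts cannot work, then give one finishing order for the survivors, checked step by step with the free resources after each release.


The answer: abort proc-H.
Key observation: before aborting proc-H, proc-B was permanently blocked — no order could ever run it; afterwards it completes at step 3.
Why nothing smaller works: aborting no one leaves the state deadlocked as given.
Survivors finish in the order: proc-D, proc-A, proc-B, proc-E, proc-I. Walking it through (pool after the aborts first):
  pool = (5, 1, 4, 5)
  run proc-D (needs (2, 0, 3, 2), free (5, 1, 4, 5)); after release of (0, 3, 1, 0) the pool is (5, 4, 5, 5)
  run proc-A (needs (3, 1, 2, 2), free (5, 4, 5, 5)); after release of (0, 2, 3, 0) the pool is (5, 6, 8, 5)
  run proc-B (needs (2, 5, 6, 5), free (5, 6, 8, 5)); after release of (0, 0, 0, 1) the pool is (5, 6, 8, 6)
  run proc-E (needs (0, 1, 7, 3), free (5, 6, 8, 6)); after release of (3, 0, 0, 3) the pool is (8, 6, 8, 9)
  run proc-I (needs (4, 2, 2, 3), free (8, 6, 8, 9)); after release of (0, 1, 2, 0) the pool is (8, 7, 10, 9)


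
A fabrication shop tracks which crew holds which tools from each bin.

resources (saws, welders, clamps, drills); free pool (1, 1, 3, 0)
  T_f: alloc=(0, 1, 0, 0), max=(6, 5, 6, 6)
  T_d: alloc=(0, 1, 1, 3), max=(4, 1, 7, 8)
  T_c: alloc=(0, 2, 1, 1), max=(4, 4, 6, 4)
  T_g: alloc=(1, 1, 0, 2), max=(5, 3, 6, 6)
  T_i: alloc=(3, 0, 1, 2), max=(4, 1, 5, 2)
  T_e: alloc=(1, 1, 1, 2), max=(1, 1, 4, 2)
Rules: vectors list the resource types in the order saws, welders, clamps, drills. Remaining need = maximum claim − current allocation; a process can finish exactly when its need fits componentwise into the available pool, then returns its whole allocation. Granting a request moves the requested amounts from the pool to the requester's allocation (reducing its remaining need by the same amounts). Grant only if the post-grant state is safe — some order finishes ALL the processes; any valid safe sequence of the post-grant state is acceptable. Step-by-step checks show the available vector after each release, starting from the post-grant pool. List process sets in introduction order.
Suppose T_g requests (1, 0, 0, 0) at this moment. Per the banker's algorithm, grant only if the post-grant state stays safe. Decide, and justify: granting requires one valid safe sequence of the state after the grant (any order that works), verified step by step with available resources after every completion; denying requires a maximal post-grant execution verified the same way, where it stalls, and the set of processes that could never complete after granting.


GRANT — the state after the grant stays safe, e.g. via T_e, T_i, T_c, T_g, T_f, T_d.
Key observation: after the grant the pool drops to (0, 1, 3, 0), which still lets T_e finish first and unwind the rest.
Step-by-step check of the post-grant state:
  pool = (0, 1, 3, 0)
  T_e needs (0, 0, 3, 0) <= (0, 1, 3, 0) -> finishes; pool += (1, 1, 1, 2) = (1, 2, 4, 2)
  T_i needs (1, 1, 4, 0) <= (1, 2, 4, 2) -> finishes; pool += (3, 0, 1, 2) = (4, 2, 5, 4)
  T_c needs (4, 2, 5, 3) <= (4, 2, 5, 4) -> finishes; pool += (0, 2, 1, 1) = (4, 4, 6, 5)
  T_g needs (3, 2, 6, 4) <= (4, 4, 6, 5) -> finishes; pool += (2, 1, 0, 2) = (6, 5, 6, 7)
  T_f needs (6, 4, 6, 6) <= (6, 5, 6, 7) -> finishes; pool += (0, 1, 0, 0) = (6, 6, 6, 7)
  T_d needs (4, 0, 6, 5) <= (6, 6, 6, 7) -> finishes; pool += (0, 1, 1, 3) = (6, 7, 7, 10)


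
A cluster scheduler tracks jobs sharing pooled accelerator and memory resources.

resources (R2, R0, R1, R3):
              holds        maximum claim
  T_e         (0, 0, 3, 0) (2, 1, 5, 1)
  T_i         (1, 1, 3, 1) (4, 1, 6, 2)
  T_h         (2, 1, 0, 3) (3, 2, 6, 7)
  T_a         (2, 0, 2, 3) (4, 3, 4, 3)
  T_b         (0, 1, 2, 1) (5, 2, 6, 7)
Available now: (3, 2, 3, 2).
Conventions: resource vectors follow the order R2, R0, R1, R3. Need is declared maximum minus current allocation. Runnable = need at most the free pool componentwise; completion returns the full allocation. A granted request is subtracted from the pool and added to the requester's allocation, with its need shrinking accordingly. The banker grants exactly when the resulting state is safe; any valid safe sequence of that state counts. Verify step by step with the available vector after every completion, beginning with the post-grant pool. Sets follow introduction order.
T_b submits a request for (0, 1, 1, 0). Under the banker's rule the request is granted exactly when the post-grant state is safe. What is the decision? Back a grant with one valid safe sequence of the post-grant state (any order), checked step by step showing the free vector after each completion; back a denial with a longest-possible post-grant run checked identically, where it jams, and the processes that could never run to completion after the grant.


DENY — the pretend-granted state is unsafe.
Key observation: after T_e, T_i the pool peaks at (4, 2, 8, 3), and each blocked process is short somewhere: T_h on R3; T_a on R0; T_b on R2, R3.
Pretend the grant happened; the run T_e, T_i goes as far as possible. Verifying each step:
  pool = (3, 1, 2, 2)
  T_e: need (2, 1, 2, 1) fits (3, 1, 2, 2); releases (0, 0, 3, 0), pool now (3, 1, 5, 2)
  T_i: need (3, 0, 3, 1) fits (3, 1, 5, 2); releases (1, 1, 3, 1), pool now (4, 2, 8, 3)
  blocked: T_h wants (1, 1, 6, 4), pool (4, 2, 8, 3) — not enough R3
  blocked: T_a wants (2, 3, 2, 0), pool (4, 2, 8, 3) — not enough R0
  blocked: T_b wants (5, 0, 3, 6), pool (4, 2, 8, 3) — not enough R2 and R3
Processes that could never finish after the grant: T_h, T_a and T_b.


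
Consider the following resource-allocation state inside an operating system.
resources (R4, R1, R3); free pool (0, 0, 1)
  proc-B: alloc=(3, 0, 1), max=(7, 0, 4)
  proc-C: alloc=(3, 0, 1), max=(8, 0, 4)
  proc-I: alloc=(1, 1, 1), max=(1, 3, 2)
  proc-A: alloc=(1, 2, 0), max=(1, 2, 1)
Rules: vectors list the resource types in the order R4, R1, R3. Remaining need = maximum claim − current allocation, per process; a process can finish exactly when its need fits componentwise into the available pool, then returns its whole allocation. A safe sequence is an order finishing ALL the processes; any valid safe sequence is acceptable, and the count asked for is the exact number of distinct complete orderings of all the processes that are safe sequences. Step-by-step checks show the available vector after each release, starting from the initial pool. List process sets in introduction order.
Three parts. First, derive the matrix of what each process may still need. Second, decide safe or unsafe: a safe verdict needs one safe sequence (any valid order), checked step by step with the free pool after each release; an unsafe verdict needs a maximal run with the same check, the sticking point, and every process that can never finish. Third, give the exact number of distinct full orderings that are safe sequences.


(1) Remaining need (order R4, R1, R3):
  proc-B: (4, 0, 3)
  proc-C: (5, 0, 3)
  proc-I: (0, 2, 1)
  proc-A: (0, 0, 1)
(2) UNSAFE.
Key observation: R4 is the bottleneck — with proc-A, proc-I done the pool holds (2, 3, 2), short of every remaining need.
The run proc-A, proc-I cannot be extended any further. Walking it through:
  pool = (0, 0, 1)
  proc-A needs (0, 0, 1) <= (0, 0, 1) -> finishes; pool += (1, 2, 0) = (1, 2, 1)
  proc-I needs (0, 2, 1) <= (1, 2, 1) -> finishes; pool += (1, 1, 1) = (2, 3, 2)
  blocked: proc-B wants (4, 0, 3), pool (2, 3, 2) — not enough R4 and R3
  blocked: proc-C wants (5, 0, 3), pool (2, 3, 2) — not enough R4 and R3
Processes that can never finish: proc-B and proc-C.
(3) The exact count: 0 of the possible complete orderings are safe sequences.


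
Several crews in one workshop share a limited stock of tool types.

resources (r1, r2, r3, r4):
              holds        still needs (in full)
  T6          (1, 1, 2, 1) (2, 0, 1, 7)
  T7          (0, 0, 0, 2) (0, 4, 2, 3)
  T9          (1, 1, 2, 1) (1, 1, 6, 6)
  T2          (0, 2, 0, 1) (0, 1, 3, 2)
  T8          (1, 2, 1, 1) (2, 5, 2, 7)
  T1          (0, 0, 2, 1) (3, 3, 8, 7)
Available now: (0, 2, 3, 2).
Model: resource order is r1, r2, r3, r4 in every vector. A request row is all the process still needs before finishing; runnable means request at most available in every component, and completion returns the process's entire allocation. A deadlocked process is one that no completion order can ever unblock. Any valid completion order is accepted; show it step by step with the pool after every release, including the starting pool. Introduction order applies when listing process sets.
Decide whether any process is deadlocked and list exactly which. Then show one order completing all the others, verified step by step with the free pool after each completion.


Deadlocked set: T6, T9, T8 and T1.
Key observation: no order helps: past T2, T7, the free pool tops out at (0, 4, 3, 5), below what each blocked process needs in r1.
The rest can finish in the order T2, T7. Walking it through:
  pool = (0, 2, 3, 2)
  T2: need (0, 1, 3, 2) fits (0, 2, 3, 2); releases (0, 2, 0, 1), pool now (0, 4, 3, 3)
  T7: need (0, 4, 2, 3) fits (0, 4, 3, 3); releases (0, 0, 0, 2), pool now (0, 4, 3, 5)
None of the blocked processes ever fits:
  T6 still needs (2, 0, 1, 7) but only (0, 4, 3, 5) is free — short on r1 and r4
  T9 still needs (1, 1, 6, 6) but only (0, 4, 3, 5) is free — short on r1, r3 and r4
  T8 still needs (2, 5, 2, 7) but only (0, 4, 3, 5) is free — short on r1, r2 and r4
  T1 still needs (3, 3, 8, 7) but only (0, 4, 3, 5) is free — short on r1, r3 and r4


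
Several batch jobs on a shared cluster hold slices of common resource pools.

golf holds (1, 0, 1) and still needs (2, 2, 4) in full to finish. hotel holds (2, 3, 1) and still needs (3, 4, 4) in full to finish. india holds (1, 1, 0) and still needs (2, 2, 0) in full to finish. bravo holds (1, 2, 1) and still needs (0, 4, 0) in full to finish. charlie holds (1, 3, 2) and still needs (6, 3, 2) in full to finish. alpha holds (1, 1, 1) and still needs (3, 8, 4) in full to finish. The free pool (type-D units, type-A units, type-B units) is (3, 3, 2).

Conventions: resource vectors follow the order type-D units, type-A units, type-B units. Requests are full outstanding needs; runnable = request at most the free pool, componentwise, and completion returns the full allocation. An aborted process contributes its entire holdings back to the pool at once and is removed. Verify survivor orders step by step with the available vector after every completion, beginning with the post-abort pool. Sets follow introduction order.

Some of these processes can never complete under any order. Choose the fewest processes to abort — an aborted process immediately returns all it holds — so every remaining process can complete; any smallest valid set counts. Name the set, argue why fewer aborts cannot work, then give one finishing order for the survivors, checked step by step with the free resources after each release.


Abort charlie.
Key observation: golf had no path to completion before; after the abort of charlie ((1, 3, 2) returned), step 3 is where it fits.
No smaller set exists: with zero aborts the deadlock remains.
The survivors complete as india, bravo, golf, hotel, alpha. Check, step by step (starting from the post-abort pool):
  pool = (4, 6, 4)
  run india (needs (2, 2, 0), free (4, 6, 4)); after release of (1, 1, 0) the pool is (5, 7, 4)
  run bravo (needs (0, 4, 0), free (5, 7, 4)); after release of (1, 2, 1) the pool is (6, 9, 5)
  run golf (needs (2, 2, 4), free (6, 9, 5)); after release of (1, 0, 1) the pool is (7, 9, 6)
  run hotel (needs (3, 4, 4), free (7, 9, 6)); after release of (2, 3, 1) the pool is (9, 12, 7)
  run alpha (needs (3, 8, 4), free (9, 12, 7)); after release of (1, 1, 1) the pool is (10, 13, 8)


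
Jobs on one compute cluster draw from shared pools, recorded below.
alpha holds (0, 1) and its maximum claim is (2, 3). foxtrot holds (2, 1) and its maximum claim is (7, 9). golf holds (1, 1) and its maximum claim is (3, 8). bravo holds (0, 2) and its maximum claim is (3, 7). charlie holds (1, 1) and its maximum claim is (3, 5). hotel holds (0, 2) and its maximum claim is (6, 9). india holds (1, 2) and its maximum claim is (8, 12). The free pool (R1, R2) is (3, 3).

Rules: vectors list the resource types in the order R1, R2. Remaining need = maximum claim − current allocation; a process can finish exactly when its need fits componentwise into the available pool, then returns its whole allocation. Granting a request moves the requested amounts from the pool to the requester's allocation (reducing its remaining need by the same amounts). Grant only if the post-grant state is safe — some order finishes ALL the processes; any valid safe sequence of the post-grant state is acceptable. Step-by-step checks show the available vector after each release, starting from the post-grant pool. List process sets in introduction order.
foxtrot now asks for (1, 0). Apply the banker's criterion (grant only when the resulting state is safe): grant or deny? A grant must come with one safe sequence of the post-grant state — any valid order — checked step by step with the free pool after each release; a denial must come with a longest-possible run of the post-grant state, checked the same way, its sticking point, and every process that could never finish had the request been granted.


GRANT: granting preserves safety; a valid post-grant sequence is alpha, charlie, bravo, golf, foxtrot, hotel, india.
Key observation: the transfer keeps a workable pool ((2, 3)); alpha starts the safe sequence.
Verifying the post-grant state step by step:
  pool = (2, 3)
  run alpha (needs (2, 2), free (2, 3)); after release of (0, 1) the pool is (2, 4)
  run charlie (needs (2, 4), free (2, 4)); after release of (1, 1) the pool is (3, 5)
  run bravo (needs (3, 5), free (3, 5)); after release of (0, 2) the pool is (3, 7)
  run golf (needs (2, 7), free (3, 7)); after release of (1, 1) the pool is (4, 8)
  run foxtrot (needs (4, 8), free (4, 8)); after release of (3, 1) the pool is (7, 9)
  run hotel (needs (6, 7), free (7, 9)); after release of (0, 2) the pool is (7, 11)
  run india (needs (7, 10), free (7, 11)); after release of (1, 2) the pool is (8, 13)


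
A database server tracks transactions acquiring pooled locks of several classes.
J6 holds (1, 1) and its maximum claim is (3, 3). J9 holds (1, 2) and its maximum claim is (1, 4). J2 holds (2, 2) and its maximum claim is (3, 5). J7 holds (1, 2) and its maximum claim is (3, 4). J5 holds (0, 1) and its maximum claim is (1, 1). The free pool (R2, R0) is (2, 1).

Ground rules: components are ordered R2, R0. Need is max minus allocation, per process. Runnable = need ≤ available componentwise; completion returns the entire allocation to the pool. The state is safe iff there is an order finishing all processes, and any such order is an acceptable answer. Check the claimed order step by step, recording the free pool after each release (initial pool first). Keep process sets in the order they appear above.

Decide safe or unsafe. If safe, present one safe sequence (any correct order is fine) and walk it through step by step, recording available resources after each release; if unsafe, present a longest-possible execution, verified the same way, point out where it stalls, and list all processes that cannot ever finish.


SAFE, for example via the order J5, J7, J6, J9, J2.
Key observation: J7 is the earliest step where a requested resource binds exactly: need (2, 2), pool (2, 2) at its turn.
Verifying each step:
  pool = (2, 1)
  run J5 (needs (1, 0), free (2, 1)); after release of (0, 1) the pool is (2, 2)
  run J7 (needs (2, 2), free (2, 2)); after release of (1, 2) the pool is (3, 4)
  run J6 (needs (2, 2), free (3, 4)); after release of (1, 1) the pool is (4, 5)
  run J9 (needs (0, 2), free (4, 5)); after release of (1, 2) the pool is (5, 7)
  run J2 (needs (1, 3), free (5, 7)); after release of (2, 2) the pool is (7, 9)


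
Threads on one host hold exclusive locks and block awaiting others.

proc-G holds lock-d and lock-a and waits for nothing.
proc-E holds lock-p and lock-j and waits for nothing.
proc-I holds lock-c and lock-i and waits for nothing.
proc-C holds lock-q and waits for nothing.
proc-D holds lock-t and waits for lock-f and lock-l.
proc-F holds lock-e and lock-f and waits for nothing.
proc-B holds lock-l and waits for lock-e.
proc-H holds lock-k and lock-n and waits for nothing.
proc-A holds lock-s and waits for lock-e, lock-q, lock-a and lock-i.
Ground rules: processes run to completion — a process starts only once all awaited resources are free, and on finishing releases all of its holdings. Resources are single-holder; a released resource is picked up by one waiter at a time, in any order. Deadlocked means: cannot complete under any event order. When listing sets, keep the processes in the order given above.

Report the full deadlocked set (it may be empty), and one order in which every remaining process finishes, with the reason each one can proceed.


Nothing here is deadlocked.
Key observation: the waits form no ring: some process can always run, and its releases unblock the others one by one.
The rest can finish in the order proc-I, proc-C, proc-F, proc-E, proc-G, proc-H, proc-A, proc-B, proc-D.
Verifying each step:
  proc-I: no waits; runs immediately, freeing lock-c and lock-i
  proc-C: no waits; runs immediately, freeing lock-q
  proc-F: no waits; runs immediately, freeing lock-e and lock-f
  proc-E: no waits; runs immediately, freeing lock-p and lock-j
  proc-G: no waits; runs immediately, freeing lock-d and lock-a
  proc-H: no waits; runs immediately, freeing lock-k and lock-n
  proc-A waits on lock-e, lock-q, lock-a and lock-i — all released -> runs and releases lock-s
  proc-B waits on lock-e — all released -> runs and releases lock-l
  proc-D waits on lock-f and lock-l — all released -> runs and releases lock-t


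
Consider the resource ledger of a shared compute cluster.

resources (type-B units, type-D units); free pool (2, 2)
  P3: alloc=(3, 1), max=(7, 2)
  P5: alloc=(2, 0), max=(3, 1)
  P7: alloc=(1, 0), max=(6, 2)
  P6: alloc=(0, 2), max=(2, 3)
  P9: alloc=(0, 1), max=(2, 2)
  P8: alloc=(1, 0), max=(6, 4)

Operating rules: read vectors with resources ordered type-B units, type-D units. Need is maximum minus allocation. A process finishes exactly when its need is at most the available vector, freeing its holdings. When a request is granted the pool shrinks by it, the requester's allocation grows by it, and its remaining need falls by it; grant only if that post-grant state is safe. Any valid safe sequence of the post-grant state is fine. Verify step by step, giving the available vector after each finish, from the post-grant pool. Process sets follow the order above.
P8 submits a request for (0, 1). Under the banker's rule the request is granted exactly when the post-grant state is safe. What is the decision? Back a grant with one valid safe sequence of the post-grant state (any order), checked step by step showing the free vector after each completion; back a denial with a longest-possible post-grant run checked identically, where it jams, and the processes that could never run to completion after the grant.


GRANT. The post-grant state is safe; one safe sequence: P9, P6, P5, P3, P8, P7.
Key observation: the transfer keeps a workable pool ((2, 1)); P9 starts the safe sequence.
Verifying the post-grant state step by step:
  pool = (2, 1)
  P9: need (2, 1) fits (2, 1); releases (0, 1), pool now (2, 2)
  P6: need (2, 1) fits (2, 2); releases (0, 2), pool now (2, 4)
  P5: need (1, 1) fits (2, 4); releases (2, 0), pool now (4, 4)
  P3: need (4, 1) fits (4, 4); releases (3, 1), pool now (7, 5)
  P8: need (5, 3) fits (7, 5); releases (1, 1), pool now (8, 6)
  P7: need (5, 2) fits (8, 6); releases (1, 0), pool now (9, 6)


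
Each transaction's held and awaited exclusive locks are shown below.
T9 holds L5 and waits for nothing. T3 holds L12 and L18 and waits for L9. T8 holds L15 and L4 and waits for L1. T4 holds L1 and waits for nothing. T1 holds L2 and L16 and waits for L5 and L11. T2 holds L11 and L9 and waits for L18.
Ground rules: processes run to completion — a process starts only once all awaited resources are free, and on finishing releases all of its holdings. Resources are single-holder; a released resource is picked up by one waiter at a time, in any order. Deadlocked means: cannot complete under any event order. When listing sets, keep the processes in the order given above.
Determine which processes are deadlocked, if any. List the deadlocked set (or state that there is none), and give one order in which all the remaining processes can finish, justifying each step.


Deadlocked set: T3, T1 and T2.
Key observation: the knot is the closed ring of waits T3 -> T2 -> T3; T1 waits into the deadlock from upstream.
The rest can finish in the order T4, T9, T8.
Walking it through:
  T4: no waits; runs immediately, freeing L1
  T9: no waits; runs immediately, freeing L5
  run T8 (all its waits — L1 — are resolved); releases L15 and L4


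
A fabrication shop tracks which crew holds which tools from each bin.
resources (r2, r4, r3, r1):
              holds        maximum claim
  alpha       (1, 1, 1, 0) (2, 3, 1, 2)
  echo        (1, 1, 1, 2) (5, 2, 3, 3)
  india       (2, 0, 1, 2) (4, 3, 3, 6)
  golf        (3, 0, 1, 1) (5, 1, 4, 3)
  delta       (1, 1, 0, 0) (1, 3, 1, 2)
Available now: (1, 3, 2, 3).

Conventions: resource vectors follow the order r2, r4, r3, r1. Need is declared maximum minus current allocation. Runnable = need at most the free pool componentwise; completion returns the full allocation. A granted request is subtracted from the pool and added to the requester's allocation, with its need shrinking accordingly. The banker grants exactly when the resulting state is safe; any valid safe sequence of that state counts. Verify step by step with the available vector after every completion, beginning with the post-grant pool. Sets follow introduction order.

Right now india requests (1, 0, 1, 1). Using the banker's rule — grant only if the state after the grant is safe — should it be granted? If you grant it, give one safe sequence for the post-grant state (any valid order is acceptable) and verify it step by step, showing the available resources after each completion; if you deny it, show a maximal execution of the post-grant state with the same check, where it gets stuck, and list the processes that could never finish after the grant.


DENY — the pretend-granted state is unsafe.
Key observation: after delta, alpha the pool peaks at (2, 5, 2, 2), and each blocked process is short somewhere: echo on r2; india on r1; golf on r3.
On the post-grant state, delta, alpha is a maximal run — nothing extends it. Check, step by step:
  pool = (0, 3, 1, 2)
  delta: need (0, 2, 1, 2) fits (0, 3, 1, 2); releases (1, 1, 0, 0), pool now (1, 4, 1, 2)
  alpha: need (1, 2, 0, 2) fits (1, 4, 1, 2); releases (1, 1, 1, 0), pool now (2, 5, 2, 2)
  echo cannot run: need (4, 1, 2, 1) vs free (2, 5, 2, 2) (insufficient r2)
  india cannot run: need (1, 3, 1, 3) vs free (2, 5, 2, 2) (insufficient r1)
  golf cannot run: need (2, 1, 3, 2) vs free (2, 5, 2, 2) (insufficient r3)
Had the request been granted, echo, india and golf could never finish.


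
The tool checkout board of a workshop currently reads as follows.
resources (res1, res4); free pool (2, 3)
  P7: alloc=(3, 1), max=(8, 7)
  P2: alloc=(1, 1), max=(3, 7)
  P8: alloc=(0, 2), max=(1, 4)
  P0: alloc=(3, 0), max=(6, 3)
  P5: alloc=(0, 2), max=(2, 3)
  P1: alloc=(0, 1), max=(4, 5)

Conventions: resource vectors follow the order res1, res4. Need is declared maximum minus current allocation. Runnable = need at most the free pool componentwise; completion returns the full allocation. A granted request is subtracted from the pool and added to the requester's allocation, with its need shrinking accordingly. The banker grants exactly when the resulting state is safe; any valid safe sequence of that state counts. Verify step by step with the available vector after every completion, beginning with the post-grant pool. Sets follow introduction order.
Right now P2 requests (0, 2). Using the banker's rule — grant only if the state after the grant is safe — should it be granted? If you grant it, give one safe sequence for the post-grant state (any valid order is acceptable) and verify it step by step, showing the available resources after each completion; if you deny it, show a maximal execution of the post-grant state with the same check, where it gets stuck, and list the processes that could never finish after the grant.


GRANT. The post-grant state is safe; one safe sequence: P5, P8, P2, P0, P7, P1.
Key observation: granting shrinks the pool to (2, 1), yet P5 still fits and the chain goes through.
Step-by-step check of the post-grant state:
  pool = (2, 1)
  P5: need (2, 1) fits (2, 1); releases (0, 2), pool now (2, 3)
  P8: need (1, 2) fits (2, 3); releases (0, 2), pool now (2, 5)
  P2: need (2, 4) fits (2, 5); releases (1, 3), pool now (3, 8)
  P0: need (3, 3) fits (3, 8); releases (3, 0), pool now (6, 8)
  P7: need (5, 6) fits (6, 8); releases (3, 1), pool now (9, 9)
  P1: need (4, 4) fits (9, 9); releases (0, 1), pool now (9, 10)


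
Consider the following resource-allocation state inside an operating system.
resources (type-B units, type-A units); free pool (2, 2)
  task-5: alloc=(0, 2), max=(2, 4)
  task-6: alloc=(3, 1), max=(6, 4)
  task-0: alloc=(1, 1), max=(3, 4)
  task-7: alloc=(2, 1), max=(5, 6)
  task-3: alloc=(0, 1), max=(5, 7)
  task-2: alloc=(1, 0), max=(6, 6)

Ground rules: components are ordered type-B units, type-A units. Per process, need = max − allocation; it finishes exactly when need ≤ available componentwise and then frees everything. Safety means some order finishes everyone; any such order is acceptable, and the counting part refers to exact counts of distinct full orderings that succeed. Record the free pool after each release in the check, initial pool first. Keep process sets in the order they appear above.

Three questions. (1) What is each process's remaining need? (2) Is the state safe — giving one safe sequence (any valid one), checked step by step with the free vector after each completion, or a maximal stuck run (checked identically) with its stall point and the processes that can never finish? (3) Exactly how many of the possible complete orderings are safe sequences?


(1) Outstanding need per process (order type-B units, type-A units):
  task-5: (2, 2)
  task-6: (3, 3)
  task-0: (2, 3)
  task-7: (3, 5)
  task-3: (5, 6)
  task-2: (5, 6)
(2) SAFE, for example via the order task-5, task-0, task-6, task-7, task-3, task-2.
Key observation: the order's first zero-slack moment is task-5 ((2, 2) needed, (2, 2) free — a requested resource with nothing to spare).
Check, step by step:
  pool = (2, 2)
  task-5: need (2, 2) fits (2, 2); releases (0, 2), pool now (2, 4)
  task-0: need (2, 3) fits (2, 4); releases (1, 1), pool now (3, 5)
  task-6: need (3, 3) fits (3, 5); releases (3, 1), pool now (6, 6)
  task-7: need (3, 5) fits (6, 6); releases (2, 1), pool now (8, 7)
  task-3: need (5, 6) fits (8, 7); releases (0, 1), pool now (8, 8)
  task-2: need (5, 6) fits (8, 8); releases (1, 0), pool now (9, 8)
(3) The exact count: 12 of the possible complete orderings are safe sequences.


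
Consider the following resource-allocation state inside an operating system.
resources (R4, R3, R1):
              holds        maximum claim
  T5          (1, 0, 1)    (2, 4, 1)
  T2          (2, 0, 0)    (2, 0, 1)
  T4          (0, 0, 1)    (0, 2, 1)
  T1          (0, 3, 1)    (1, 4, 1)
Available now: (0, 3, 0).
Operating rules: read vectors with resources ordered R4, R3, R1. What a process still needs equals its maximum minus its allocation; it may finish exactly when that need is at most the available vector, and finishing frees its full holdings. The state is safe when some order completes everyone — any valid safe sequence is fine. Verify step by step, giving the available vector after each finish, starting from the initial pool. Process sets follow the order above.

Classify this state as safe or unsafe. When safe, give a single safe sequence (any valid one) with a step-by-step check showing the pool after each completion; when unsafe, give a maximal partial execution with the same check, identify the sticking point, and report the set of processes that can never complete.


SAFE — a valid safe sequence is T4, T2, T1, T5.
Key observation: at T2 the run first touches a limit — (0, 0, 1) against (0, 3, 1), exact on a resource it actually requests.
Check, step by step:
  pool = (0, 3, 0)
  run T4 (needs (0, 2, 0), free (0, 3, 0)); after release of (0, 0, 1) the pool is (0, 3, 1)
  run T2 (needs (0, 0, 1), free (0, 3, 1)); after release of (2, 0, 0) the pool is (2, 3, 1)
  run T1 (needs (1, 1, 0), free (2, 3, 1)); after release of (0, 3, 1) the pool is (2, 6, 2)
  run T5 (needs (1, 4, 0), free (2, 6, 2)); after release of (1, 0, 1) the pool is (3, 6, 3)


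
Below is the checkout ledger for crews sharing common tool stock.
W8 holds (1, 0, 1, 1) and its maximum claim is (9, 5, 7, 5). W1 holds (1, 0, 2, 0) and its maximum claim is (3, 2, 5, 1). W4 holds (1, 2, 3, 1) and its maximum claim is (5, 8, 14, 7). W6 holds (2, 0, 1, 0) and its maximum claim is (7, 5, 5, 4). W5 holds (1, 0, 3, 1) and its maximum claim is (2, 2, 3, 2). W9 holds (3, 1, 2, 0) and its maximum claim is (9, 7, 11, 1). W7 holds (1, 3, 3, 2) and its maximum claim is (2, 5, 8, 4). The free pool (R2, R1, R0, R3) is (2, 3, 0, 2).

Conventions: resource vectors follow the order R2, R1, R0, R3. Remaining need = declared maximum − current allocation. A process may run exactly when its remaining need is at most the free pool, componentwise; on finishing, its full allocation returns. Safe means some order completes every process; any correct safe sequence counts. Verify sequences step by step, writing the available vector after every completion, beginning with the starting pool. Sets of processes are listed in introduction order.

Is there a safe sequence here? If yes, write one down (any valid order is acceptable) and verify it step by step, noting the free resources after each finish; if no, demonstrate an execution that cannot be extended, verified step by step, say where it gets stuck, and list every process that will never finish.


SAFE — a valid safe sequence is W5, W1, W7, W6, W9, W8, W4.
Key observation: W1 is the earliest step where a requested resource binds exactly: need (2, 2, 3, 1), pool (3, 3, 3, 3) at its turn.
Verifying each step:
  pool = (2, 3, 0, 2)
  W5 needs (1, 2, 0, 1) <= (2, 3, 0, 2) -> finishes; pool += (1, 0, 3, 1) = (3, 3, 3, 3)
  W1 needs (2, 2, 3, 1) <= (3, 3, 3, 3) -> finishes; pool += (1, 0, 2, 0) = (4, 3, 5, 3)
  W7 needs (1, 2, 5, 2) <= (4, 3, 5, 3) -> finishes; pool += (1, 3, 3, 2) = (5, 6, 8, 5)
  W6 needs (5, 5, 4, 4) <= (5, 6, 8, 5) -> finishes; pool += (2, 0, 1, 0) = (7, 6, 9, 5)
  W9 needs (6, 6, 9, 1) <= (7, 6, 9, 5) -> finishes; pool += (3, 1, 2, 0) = (10, 7, 11, 5)
  W8 needs (8, 5, 6, 4) <= (10, 7, 11, 5) -> finishes; pool += (1, 0, 1, 1) = (11, 7, 12, 6)
  W4 needs (4, 6, 11, 6) <= (11, 7, 12, 6) -> finishes; pool += (1, 2, 3, 1) = (12, 9, 15, 7)


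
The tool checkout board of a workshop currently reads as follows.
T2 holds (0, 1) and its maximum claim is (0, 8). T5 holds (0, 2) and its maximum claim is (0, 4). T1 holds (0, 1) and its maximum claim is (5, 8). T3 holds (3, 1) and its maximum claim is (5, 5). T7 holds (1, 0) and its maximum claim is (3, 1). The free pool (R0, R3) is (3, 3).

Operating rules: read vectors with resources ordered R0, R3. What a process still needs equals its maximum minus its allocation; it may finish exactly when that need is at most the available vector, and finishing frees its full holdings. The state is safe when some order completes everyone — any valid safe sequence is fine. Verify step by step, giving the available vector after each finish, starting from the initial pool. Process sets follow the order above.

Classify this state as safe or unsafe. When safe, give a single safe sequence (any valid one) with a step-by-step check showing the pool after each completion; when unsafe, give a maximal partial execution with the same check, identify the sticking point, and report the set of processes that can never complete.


The state is UNSAFE.
Key observation: R3 is the bottleneck — with T7, T5, T3 done the pool holds (7, 6), short of every remaining need.
Going as far as possible: T7, T5, T3; after that, nothing fits. Walking it through:
  pool = (3, 3)
  T7: need (2, 1) fits (3, 3); releases (1, 0), pool now (4, 3)
  T5: need (0, 2) fits (4, 3); releases (0, 2), pool now (4, 5)
  T3: need (2, 4) fits (4, 5); releases (3, 1), pool now (7, 6)
  T2 still needs (0, 7) but only (7, 6) is free — short on R3
  T1 still needs (5, 7) but only (7, 6) is free — short on R3
Never able to finish: T2 and T1.
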